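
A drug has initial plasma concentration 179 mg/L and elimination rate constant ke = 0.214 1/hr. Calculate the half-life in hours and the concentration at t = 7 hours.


t_half = ln(2) / ke = 0.693147 / 0.214 = 3.239 hr
C(t) = C0 * exp(-ke*t) = 179 * exp(-0.214*7)
C(7) = 40.02 mg/L


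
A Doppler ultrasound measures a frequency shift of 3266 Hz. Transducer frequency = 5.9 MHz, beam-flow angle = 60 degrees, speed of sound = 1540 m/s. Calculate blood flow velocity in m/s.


v = fd * c / (2 * f0 * cos(theta))
v = 3266 * 1540 / (2 * 5.9000e+06 * cos(60))
v = 0.8525 m/s


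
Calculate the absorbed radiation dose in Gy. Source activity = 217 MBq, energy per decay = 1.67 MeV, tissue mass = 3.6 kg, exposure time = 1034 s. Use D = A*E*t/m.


A = 217 MBq = 2.1700e+08 Bq
E = 1.67 MeV = 2.67534e-13 J
D = A*E*t/m = 2.1700e+08*2.67534e-13*1034/3.6
D = 0.01667 Gy


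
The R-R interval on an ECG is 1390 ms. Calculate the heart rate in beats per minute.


HR = 60 / RR_interval(s)
RR = 1390 ms = 1.39 s
HR = 60 / 1.39 = 43.17 bpm


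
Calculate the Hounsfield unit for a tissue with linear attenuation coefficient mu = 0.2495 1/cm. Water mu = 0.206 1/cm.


HU = ((mu_tissue - mu_water) / mu_water) * 1000
HU = ((0.2495 - 0.206) / 0.206) * 1000
HU = 211.2


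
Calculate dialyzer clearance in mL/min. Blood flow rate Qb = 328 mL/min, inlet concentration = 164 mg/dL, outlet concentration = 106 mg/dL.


K = Qb * (Cb_in - Cb_out) / Cb_in
K = 328 * (164 - 106) / 164
K = 116 mL/min


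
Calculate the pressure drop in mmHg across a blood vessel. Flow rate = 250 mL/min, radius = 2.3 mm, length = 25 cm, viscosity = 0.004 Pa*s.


dP = 8*mu*L*Q / (pi*r^4)
Q = 250 mL/min = 4.16667e-06 m^3/s
dP = 379.156 Pa = 379.156 / 133.322 mmHg = 2.844 mmHg


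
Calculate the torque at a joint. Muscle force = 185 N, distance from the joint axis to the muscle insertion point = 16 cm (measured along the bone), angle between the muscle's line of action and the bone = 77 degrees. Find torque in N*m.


Torque = F * d * sin(theta)   (moment arm = d*sin(theta))
d = 16 cm = 0.16 m
Torque = 185 * 0.16 * sin(77)
Torque = 28.84 N*m


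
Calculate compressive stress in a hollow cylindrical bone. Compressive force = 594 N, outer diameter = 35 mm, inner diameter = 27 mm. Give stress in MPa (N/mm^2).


A = pi*(r_o^2 - r_i^2)
r_o = 17.5 mm, r_i = 13.5 mm
A = 389.557 mm^2
sigma = F/A = 594 / 389.557
sigma = 1.525 MPa


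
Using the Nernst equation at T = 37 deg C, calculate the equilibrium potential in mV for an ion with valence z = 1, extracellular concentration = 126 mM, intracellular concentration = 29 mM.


E = (RT/(zF)) * ln(C_out/C_in)
T = 37 + 273.15 = 310.15 K
E = (8.314 * 310.15 / (1 * 96485)) * ln(126/29)
E = 39.26 mV


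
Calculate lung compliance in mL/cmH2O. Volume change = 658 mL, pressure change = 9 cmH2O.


C = dV / dP
C = 658 / 9
C = 73.11 mL/cmH2O


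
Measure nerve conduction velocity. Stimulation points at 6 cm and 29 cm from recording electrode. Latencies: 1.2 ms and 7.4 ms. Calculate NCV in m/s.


Distance = (29 - 6) / 100 = 0.23 m
dt = (7.4 - 1.2) / 1000 = 0.0062 s
NCV = dist / dt = 37.1 m/s


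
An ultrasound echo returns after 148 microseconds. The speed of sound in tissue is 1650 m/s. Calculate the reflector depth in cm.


depth = c * t / 2
t = 148 us = 1.4800e-04 s
depth = 1650 * 1.4800e-04 / 2
depth = 0.1221 m = 12.21 cm


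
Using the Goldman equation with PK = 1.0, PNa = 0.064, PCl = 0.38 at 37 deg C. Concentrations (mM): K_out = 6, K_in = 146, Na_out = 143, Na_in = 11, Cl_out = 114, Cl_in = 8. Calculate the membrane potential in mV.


Vm = (RT/F)*ln((PK*Ko + PNa*Nao + PCl*Cli)/(PK*Ki + PNa*Nai + PCl*Clo))
Numer = 18.192, Denom = 190.024
Vm = -62.7 mV


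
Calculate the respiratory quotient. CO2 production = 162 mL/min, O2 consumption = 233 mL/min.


RQ = VCO2 / VO2
RQ = 162 / 233
RQ = 0.6953


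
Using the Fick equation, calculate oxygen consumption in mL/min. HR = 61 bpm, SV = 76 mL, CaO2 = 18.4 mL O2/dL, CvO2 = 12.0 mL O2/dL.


CO = HR*SV = 61*76/1000 = 4.636 L/min
a-v O2 diff = 18.4 - 12.0 = 6.4 mL/dL
VO2 = CO * (CaO2-CvO2) * 10 dL/L
VO2 = 4.636 * 6.4 * 10
VO2 = 296.7 mL/min


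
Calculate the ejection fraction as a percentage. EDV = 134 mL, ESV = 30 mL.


SV = EDV - ESV = 134 - 30 = 104 mL
EF = SV/EDV * 100 = 104/134 * 100
EF = 77.61%


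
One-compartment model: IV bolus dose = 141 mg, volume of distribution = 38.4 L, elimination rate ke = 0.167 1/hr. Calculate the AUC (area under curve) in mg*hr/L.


C0 = Dose/Vd = 141/38.4 = 3.67188 mg/L
AUC = C0/ke = 3.67188/0.167
AUC = 21.99 mg*hr/L


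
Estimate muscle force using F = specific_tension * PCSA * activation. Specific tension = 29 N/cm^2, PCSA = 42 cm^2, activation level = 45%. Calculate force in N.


F = sigma * PCSA * activation
F = 29 * 42 * 0.45
F = 548.1 N


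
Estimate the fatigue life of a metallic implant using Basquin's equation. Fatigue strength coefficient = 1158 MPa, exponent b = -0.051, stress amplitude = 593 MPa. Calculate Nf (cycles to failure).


sigma_a = sigma_f' * (2Nf)^b
2Nf = (sigma_a/sigma_f')^(1/b)
2Nf = (593/1158)^(1/-0.051)
2Nf = 500144.4
Nf = 2.501e+05


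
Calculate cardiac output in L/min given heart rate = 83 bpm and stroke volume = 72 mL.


CO = HR * SV
CO = 83 * 72 / 1000
CO = 5.976 L/min


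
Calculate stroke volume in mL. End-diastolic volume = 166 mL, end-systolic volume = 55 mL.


SV = EDV - ESV
SV = 166 - 55
SV = 111 mL


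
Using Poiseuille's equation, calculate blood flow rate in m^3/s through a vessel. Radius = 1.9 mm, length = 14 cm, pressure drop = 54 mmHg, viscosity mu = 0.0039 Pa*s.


Q = pi*r^4*dP / (8*mu*L)
r = 0.0019 m, L = 0.14 m
dP = 54 mmHg = 7199.388 Pa
Q = 6.7480e-05 m^3/s


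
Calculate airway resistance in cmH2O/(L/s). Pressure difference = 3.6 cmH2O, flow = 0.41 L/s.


R = dP / flow
R = 3.6 / 0.41
R = 8.78 cmH2O/(L/s)


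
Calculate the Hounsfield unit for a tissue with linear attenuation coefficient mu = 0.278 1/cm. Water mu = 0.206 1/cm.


HU = ((mu_tissue - mu_water) / mu_water) * 1000
HU = ((0.278 - 0.206) / 0.206) * 1000
HU = 349.5


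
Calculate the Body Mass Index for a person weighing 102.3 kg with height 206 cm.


BMI = weight / height^2
height = 206 cm = 2.06 m
BMI = 102.3 / 2.06^2
BMI = 24.11 kg/m^2


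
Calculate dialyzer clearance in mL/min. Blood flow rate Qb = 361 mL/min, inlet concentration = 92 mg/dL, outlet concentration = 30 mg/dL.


K = Qb * (Cb_in - Cb_out) / Cb_in
K = 361 * (92 - 30) / 92
K = 243.3 mL/min


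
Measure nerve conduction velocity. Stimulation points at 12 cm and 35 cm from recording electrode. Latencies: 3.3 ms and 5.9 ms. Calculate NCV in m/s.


Distance = (35 - 12) / 100 = 0.23 m
dt = (5.9 - 3.3) / 1000 = 0.0026 s
NCV = dist / dt = 88.46 m/s


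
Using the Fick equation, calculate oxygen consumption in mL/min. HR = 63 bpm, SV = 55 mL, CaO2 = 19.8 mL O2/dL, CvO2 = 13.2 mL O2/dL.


CO = HR*SV = 63*55/1000 = 3.465 L/min
a-v O2 diff = 19.8 - 13.2 = 6.6 mL/dL
VO2 = CO * (CaO2-CvO2) * 10 dL/L
VO2 = 3.465 * 6.6 * 10
VO2 = 228.7 mL/min


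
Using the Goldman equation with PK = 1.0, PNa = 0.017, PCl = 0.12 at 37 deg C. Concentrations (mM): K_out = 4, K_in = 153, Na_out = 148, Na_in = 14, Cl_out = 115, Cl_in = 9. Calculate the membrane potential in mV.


Vm = (RT/F)*ln((PK*Ko + PNa*Nao + PCl*Cli)/(PK*Ki + PNa*Nai + PCl*Clo))
Numer = 7.596, Denom = 167.038
Vm = -82.6 mV


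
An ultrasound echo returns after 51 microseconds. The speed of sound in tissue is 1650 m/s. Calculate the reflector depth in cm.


depth = c * t / 2
t = 51 us = 5.1000e-05 s
depth = 1650 * 5.1000e-05 / 2
depth = 0.042075 m = 4.2075 cm


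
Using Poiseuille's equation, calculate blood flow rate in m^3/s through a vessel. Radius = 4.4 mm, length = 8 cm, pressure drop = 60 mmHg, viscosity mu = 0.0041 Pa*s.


Q = pi*r^4*dP / (8*mu*L)
r = 0.0044 m, L = 0.08 m
dP = 60 mmHg = 7999.32 Pa
Q = 0.00359 m^3/s


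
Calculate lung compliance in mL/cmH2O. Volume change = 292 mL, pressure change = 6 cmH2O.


C = dV / dP
C = 292 / 6
C = 48.67 mL/cmH2O


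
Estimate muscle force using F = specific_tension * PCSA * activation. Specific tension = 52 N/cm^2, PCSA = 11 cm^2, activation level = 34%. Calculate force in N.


F = sigma * PCSA * activation
F = 52 * 11 * 0.34
F = 194.5 N


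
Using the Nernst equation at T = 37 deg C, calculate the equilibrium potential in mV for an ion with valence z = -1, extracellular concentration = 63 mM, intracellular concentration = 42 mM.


E = (RT/(zF)) * ln(C_out/C_in)
T = 37 + 273.15 = 310.15 K
E = (8.314 * 310.15 / (-1 * 96485)) * ln(63/42)
E = -10.84 mV


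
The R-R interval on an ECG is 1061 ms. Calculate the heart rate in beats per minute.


HR = 60 / RR_interval(s)
RR = 1061 ms = 1.061 s
HR = 60 / 1.061 = 56.55 bpm


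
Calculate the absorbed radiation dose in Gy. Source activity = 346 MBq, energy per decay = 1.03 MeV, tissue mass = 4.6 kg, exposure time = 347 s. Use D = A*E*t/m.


A = 346 MBq = 3.4600e+08 Bq
E = 1.03 MeV = 1.65006e-13 J
D = A*E*t/m = 3.4600e+08*1.65006e-13*347/4.6
D = 0.004307 Gy


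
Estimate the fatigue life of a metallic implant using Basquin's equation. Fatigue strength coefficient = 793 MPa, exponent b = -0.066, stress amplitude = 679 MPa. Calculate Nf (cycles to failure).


sigma_a = sigma_f' * (2Nf)^b
2Nf = (sigma_a/sigma_f')^(1/b)
2Nf = (679/793)^(1/-0.066)
2Nf = 10.501802
Nf = 5.251


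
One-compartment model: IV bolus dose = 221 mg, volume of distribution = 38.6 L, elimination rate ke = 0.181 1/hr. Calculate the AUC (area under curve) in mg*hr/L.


C0 = Dose/Vd = 221/38.6 = 5.72539 mg/L
AUC = C0/ke = 5.72539/0.181
AUC = 31.63 mg*hr/L


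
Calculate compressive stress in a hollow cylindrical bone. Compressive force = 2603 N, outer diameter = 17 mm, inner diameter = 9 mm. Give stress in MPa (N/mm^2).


A = pi*(r_o^2 - r_i^2)
r_o = 8.5 mm, r_i = 4.5 mm
A = 163.363 mm^2
sigma = F/A = 2603 / 163.363
sigma = 15.93 MPa


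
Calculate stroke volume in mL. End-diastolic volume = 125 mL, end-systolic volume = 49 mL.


SV = EDV - ESV
SV = 125 - 49
SV = 76 mL


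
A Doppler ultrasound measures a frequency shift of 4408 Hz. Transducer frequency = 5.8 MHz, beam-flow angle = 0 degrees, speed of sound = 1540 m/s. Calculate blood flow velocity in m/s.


v = fd * c / (2 * f0 * cos(theta))
v = 4408 * 1540 / (2 * 5.8000e+06 * cos(0))
v = 0.5852 m/s


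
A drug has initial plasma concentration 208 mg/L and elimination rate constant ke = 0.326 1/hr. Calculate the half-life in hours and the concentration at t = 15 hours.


t_half = ln(2) / ke = 0.693147 / 0.326 = 2.126 hr
C(t) = C0 * exp(-ke*t) = 208 * exp(-0.326*15)
C(15) = 1.564 mg/L


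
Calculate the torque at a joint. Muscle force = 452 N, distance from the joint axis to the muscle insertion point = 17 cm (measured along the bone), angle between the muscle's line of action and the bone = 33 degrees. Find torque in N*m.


Torque = F * d * sin(theta)   (moment arm = d*sin(theta))
d = 17 cm = 0.17 m
Torque = 452 * 0.17 * sin(33)
Torque = 41.85 N*m


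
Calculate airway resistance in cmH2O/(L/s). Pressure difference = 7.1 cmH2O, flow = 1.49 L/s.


R = dP / flow
R = 7.1 / 1.49
R = 4.765 cmH2O/(L/s)


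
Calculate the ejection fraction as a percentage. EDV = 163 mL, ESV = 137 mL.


SV = EDV - ESV = 163 - 137 = 26 mL
EF = SV/EDV * 100 = 26/163 * 100
EF = 15.95%


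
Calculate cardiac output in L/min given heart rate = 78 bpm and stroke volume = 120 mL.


CO = HR * SV
CO = 78 * 120 / 1000
CO = 9.36 L/min


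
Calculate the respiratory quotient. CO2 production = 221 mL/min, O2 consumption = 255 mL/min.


RQ = VCO2 / VO2
RQ = 221 / 255
RQ = 0.8667


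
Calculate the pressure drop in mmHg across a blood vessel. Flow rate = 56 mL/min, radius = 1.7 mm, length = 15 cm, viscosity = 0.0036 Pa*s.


dP = 8*mu*L*Q / (pi*r^4)
Q = 56 mL/min = 9.33333e-07 m^3/s
dP = 153.665 Pa = 153.665 / 133.322 mmHg = 1.153 mmHg


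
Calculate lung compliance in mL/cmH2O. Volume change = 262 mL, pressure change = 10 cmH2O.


C = dV / dP
C = 262 / 10
C = 26.2 mL/cmH2O


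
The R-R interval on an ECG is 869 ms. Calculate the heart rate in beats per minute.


HR = 60 / RR_interval(s)
RR = 869 ms = 0.869 s
HR = 60 / 0.869 = 69.04 bpm


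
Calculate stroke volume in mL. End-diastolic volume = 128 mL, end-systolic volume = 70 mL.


SV = EDV - ESV
SV = 128 - 70
SV = 58 mL


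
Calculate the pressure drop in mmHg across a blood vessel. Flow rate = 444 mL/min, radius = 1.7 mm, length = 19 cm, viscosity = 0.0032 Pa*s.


dP = 8*mu*L*Q / (pi*r^4)
Q = 444 mL/min = 7.4e-06 m^3/s
dP = 1371.77 Pa = 1371.77 / 133.322 mmHg = 10.29 mmHg


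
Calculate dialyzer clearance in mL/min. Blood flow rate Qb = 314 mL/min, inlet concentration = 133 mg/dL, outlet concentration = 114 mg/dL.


K = Qb * (Cb_in - Cb_out) / Cb_in
K = 314 * (133 - 114) / 133
K = 44.86 mL/min


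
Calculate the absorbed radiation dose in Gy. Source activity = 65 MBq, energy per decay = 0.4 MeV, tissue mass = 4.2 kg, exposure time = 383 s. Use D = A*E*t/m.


A = 65 MBq = 6.5000e+07 Bq
E = 0.4 MeV = 6.408e-14 J
D = A*E*t/m = 6.5000e+07*6.408e-14*383/4.2
D = 3.7983e-04 Gy


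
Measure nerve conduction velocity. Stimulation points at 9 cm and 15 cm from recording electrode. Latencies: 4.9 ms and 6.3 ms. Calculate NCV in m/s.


Distance = (15 - 9) / 100 = 0.06 m
dt = (6.3 - 4.9) / 1000 = 0.0014 s
NCV = dist / dt = 42.86 m/s


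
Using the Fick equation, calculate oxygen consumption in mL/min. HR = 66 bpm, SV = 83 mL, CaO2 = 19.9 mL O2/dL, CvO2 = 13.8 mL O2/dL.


CO = HR*SV = 66*83/1000 = 5.478 L/min
a-v O2 diff = 19.9 - 13.8 = 6.1 mL/dL
VO2 = CO * (CaO2-CvO2) * 10 dL/L
VO2 = 5.478 * 6.1 * 10
VO2 = 334.2 mL/min


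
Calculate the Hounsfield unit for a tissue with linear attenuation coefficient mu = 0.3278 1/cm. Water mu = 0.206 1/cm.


HU = ((mu_tissue - mu_water) / mu_water) * 1000
HU = ((0.3278 - 0.206) / 0.206) * 1000
HU = 591.3


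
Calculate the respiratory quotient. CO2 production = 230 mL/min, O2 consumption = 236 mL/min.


RQ = VCO2 / VO2
RQ = 230 / 236
RQ = 0.9746


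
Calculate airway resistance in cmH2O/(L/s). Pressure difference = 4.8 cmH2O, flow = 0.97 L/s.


R = dP / flow
R = 4.8 / 0.97
R = 4.948 cmH2O/(L/s)


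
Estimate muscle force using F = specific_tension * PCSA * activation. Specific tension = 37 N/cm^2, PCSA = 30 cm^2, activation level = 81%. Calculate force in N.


F = sigma * PCSA * activation
F = 37 * 30 * 0.81
F = 899.1 N


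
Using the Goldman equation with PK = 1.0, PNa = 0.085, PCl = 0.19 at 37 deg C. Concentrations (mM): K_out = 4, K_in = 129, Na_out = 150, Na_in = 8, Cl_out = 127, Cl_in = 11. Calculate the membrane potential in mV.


Vm = (RT/F)*ln((PK*Ko + PNa*Nao + PCl*Cli)/(PK*Ki + PNa*Nai + PCl*Clo))
Numer = 18.84, Denom = 153.81
Vm = -56.12 mV


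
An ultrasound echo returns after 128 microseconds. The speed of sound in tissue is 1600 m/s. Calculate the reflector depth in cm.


depth = c * t / 2
t = 128 us = 1.2800e-04 s
depth = 1600 * 1.2800e-04 / 2
depth = 0.1024 m = 10.24 cm


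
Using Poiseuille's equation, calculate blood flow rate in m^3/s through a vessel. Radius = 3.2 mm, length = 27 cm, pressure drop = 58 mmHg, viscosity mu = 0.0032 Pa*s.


Q = pi*r^4*dP / (8*mu*L)
r = 0.0032 m, L = 0.27 m
dP = 58 mmHg = 7732.676 Pa
Q = 3.6853e-04 m^3/s


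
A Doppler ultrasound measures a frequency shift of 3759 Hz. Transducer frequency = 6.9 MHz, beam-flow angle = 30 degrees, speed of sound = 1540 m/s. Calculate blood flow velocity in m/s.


v = fd * c / (2 * f0 * cos(theta))
v = 3759 * 1540 / (2 * 6.9000e+06 * cos(30))
v = 0.4844 m/s


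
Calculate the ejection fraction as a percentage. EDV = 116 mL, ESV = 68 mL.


SV = EDV - ESV = 116 - 68 = 48 mL
EF = SV/EDV * 100 = 48/116 * 100
EF = 41.38%


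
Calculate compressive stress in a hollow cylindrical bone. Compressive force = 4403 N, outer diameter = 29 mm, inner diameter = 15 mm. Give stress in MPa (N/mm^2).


A = pi*(r_o^2 - r_i^2)
r_o = 14.5 mm, r_i = 7.5 mm
A = 483.805 mm^2
sigma = F/A = 4403 / 483.805
sigma = 9.101 MPa


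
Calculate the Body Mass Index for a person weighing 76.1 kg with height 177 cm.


BMI = weight / height^2
height = 177 cm = 1.77 m
BMI = 76.1 / 1.77^2
BMI = 24.29 kg/m^2


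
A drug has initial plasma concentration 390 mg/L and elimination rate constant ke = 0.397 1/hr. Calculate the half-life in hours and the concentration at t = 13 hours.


t_half = ln(2) / ke = 0.693147 / 0.397 = 1.746 hr
C(t) = C0 * exp(-ke*t) = 390 * exp(-0.397*13)
C(13) = 2.237 mg/L


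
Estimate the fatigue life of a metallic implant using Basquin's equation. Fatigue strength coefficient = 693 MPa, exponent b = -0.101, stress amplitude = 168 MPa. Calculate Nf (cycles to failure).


sigma_a = sigma_f' * (2Nf)^b
2Nf = (sigma_a/sigma_f')^(1/b)
2Nf = (168/693)^(1/-0.101)
2Nf = 1239671.1
Nf = 6.198e+05


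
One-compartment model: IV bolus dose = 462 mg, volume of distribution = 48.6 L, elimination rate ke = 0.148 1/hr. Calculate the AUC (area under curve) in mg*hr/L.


C0 = Dose/Vd = 462/48.6 = 9.50617 mg/L
AUC = C0/ke = 9.50617/0.148
AUC = 64.23 mg*hr/L


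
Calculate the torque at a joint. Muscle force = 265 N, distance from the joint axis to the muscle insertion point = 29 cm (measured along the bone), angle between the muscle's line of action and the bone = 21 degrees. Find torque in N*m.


Torque = F * d * sin(theta)   (moment arm = d*sin(theta))
d = 29 cm = 0.29 m
Torque = 265 * 0.29 * sin(21)
Torque = 27.54 N*m


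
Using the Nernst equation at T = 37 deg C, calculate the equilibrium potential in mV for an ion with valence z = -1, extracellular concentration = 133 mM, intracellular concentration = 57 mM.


E = (RT/(zF)) * ln(C_out/C_in)
T = 37 + 273.15 = 310.15 K
E = (8.314 * 310.15 / (-1 * 96485)) * ln(133/57)
E = -22.64 mV


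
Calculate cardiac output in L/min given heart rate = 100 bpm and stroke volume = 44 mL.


CO = HR * SV
CO = 100 * 44 / 1000
CO = 4.4 L/min


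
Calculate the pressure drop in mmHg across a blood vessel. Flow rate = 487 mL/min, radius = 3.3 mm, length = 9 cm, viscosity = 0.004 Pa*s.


dP = 8*mu*L*Q / (pi*r^4)
Q = 487 mL/min = 8.11667e-06 m^3/s
dP = 62.7429 Pa = 62.7429 / 133.322 mmHg = 0.4706 mmHg


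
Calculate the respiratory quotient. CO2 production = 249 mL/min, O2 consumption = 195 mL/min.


RQ = VCO2 / VO2
RQ = 249 / 195
RQ = 1.277


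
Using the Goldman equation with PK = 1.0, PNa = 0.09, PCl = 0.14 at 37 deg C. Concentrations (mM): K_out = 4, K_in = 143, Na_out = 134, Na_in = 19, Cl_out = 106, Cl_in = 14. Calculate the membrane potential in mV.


Vm = (RT/F)*ln((PK*Ko + PNa*Nao + PCl*Cli)/(PK*Ki + PNa*Nai + PCl*Clo))
Numer = 18.02, Denom = 159.55
Vm = -58.28 mV


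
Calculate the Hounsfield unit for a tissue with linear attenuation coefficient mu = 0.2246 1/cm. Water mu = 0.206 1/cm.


HU = ((mu_tissue - mu_water) / mu_water) * 1000
HU = ((0.2246 - 0.206) / 0.206) * 1000
HU = 90.29


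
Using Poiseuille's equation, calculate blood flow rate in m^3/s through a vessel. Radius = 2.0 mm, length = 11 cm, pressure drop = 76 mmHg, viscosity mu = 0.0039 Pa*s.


Q = pi*r^4*dP / (8*mu*L)
r = 0.002 m, L = 0.11 m
dP = 76 mmHg = 10132.472 Pa
Q = 1.4840e-04 m^3/s


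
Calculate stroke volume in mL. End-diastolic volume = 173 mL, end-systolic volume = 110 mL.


SV = EDV - ESV
SV = 173 - 110
SV = 63 mL


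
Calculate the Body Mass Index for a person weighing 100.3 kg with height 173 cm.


BMI = weight / height^2
height = 173 cm = 1.73 m
BMI = 100.3 / 1.73^2
BMI = 33.51 kg/m^2


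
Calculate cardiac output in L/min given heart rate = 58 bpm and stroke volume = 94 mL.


CO = HR * SV
CO = 58 * 94 / 1000
CO = 5.452 L/min


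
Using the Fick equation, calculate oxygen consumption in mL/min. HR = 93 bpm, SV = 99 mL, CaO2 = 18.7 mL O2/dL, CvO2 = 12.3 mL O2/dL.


CO = HR*SV = 93*99/1000 = 9.207 L/min
a-v O2 diff = 18.7 - 12.3 = 6.4 mL/dL
VO2 = CO * (CaO2-CvO2) * 10 dL/L
VO2 = 9.207 * 6.4 * 10
VO2 = 589.2 mL/min


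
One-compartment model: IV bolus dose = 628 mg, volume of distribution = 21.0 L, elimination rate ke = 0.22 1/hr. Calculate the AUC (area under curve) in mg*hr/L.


C0 = Dose/Vd = 628/21.0 = 29.9048 mg/L
AUC = C0/ke = 29.9048/0.22
AUC = 135.9 mg*hr/L


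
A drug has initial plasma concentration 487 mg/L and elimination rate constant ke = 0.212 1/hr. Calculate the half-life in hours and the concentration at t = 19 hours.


t_half = ln(2) / ke = 0.693147 / 0.212 = 3.27 hr
C(t) = C0 * exp(-ke*t) = 487 * exp(-0.212*19)
C(19) = 8.673 mg/L


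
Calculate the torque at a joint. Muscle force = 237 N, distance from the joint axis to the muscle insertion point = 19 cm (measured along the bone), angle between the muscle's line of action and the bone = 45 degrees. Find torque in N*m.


Torque = F * d * sin(theta)   (moment arm = d*sin(theta))
d = 19 cm = 0.19 m
Torque = 237 * 0.19 * sin(45)
Torque = 31.84 N*m


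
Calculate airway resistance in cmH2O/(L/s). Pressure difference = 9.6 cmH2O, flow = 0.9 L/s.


R = dP / flow
R = 9.6 / 0.9
R = 10.67 cmH2O/(L/s)


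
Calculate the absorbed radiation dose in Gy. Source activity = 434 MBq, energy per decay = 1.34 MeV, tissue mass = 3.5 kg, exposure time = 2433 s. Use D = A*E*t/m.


A = 434 MBq = 4.3400e+08 Bq
E = 1.34 MeV = 2.14668e-13 J
D = A*E*t/m = 4.3400e+08*2.14668e-13*2433/3.5
D = 0.06476 Gy


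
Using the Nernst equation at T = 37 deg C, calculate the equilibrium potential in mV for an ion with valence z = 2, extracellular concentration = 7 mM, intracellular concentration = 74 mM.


E = (RT/(zF)) * ln(C_out/C_in)
T = 37 + 273.15 = 310.15 K
E = (8.314 * 310.15 / (2 * 96485)) * ln(7/74)
E = -31.51 mV


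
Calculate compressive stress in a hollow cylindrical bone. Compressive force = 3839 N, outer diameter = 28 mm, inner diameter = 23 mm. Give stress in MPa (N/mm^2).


A = pi*(r_o^2 - r_i^2)
r_o = 14 mm, r_i = 11.5 mm
A = 200.277 mm^2
sigma = F/A = 3839 / 200.277
sigma = 19.17 MPa


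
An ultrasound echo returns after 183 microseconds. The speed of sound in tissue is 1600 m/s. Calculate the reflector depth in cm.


depth = c * t / 2
t = 183 us = 1.8300e-04 s
depth = 1600 * 1.8300e-04 / 2
depth = 0.1464 m = 14.64 cm


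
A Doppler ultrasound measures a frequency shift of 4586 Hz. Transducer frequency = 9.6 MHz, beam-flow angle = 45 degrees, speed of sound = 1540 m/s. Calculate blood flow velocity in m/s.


v = fd * c / (2 * f0 * cos(theta))
v = 4586 * 1540 / (2 * 9.6000e+06 * cos(45))
v = 0.5202 m/s


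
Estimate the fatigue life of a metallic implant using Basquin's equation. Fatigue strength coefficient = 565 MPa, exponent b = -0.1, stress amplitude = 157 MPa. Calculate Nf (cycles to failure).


sigma_a = sigma_f' * (2Nf)^b
2Nf = (sigma_a/sigma_f')^(1/b)
2Nf = (157/565)^(1/-0.1)
2Nf = 364324.14
Nf = 1.822e+05


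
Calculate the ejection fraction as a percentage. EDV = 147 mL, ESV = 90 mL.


SV = EDV - ESV = 147 - 90 = 57 mL
EF = SV/EDV * 100 = 57/147 * 100
EF = 38.78%


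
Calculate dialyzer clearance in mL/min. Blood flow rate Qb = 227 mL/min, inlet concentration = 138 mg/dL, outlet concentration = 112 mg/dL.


K = Qb * (Cb_in - Cb_out) / Cb_in
K = 227 * (138 - 112) / 138
K = 42.77 mL/min


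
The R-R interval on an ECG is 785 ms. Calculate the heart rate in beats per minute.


HR = 60 / RR_interval(s)
RR = 785 ms = 0.785 s
HR = 60 / 0.785 = 76.43 bpm


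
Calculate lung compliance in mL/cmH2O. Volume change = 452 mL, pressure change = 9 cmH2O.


C = dV / dP
C = 452 / 9
C = 50.22 mL/cmH2O


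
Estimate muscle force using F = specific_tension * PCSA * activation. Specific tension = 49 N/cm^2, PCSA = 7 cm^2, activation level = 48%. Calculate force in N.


F = sigma * PCSA * activation
F = 49 * 7 * 0.48
F = 164.6 N


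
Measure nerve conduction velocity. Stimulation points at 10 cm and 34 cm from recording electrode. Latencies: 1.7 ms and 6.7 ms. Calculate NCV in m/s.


Distance = (34 - 10) / 100 = 0.24 m
dt = (6.7 - 1.7) / 1000 = 0.005 s
NCV = dist / dt = 48 m/s


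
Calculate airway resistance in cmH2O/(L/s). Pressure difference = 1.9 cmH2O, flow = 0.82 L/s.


R = dP / flow
R = 1.9 / 0.82
R = 2.317 cmH2O/(L/s)


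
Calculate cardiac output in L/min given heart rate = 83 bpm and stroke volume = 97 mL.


CO = HR * SV
CO = 83 * 97 / 1000
CO = 8.051 L/min


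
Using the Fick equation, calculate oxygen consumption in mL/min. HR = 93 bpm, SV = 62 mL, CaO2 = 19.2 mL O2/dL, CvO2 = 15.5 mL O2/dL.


CO = HR*SV = 93*62/1000 = 5.766 L/min
a-v O2 diff = 19.2 - 15.5 = 3.7 mL/dL
VO2 = CO * (CaO2-CvO2) * 10 dL/L
VO2 = 5.766 * 3.7 * 10
VO2 = 213.3 mL/min


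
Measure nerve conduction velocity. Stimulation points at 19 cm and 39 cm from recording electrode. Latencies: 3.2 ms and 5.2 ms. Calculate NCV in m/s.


Distance = (39 - 19) / 100 = 0.2 m
dt = (5.2 - 3.2) / 1000 = 0.002 s
NCV = dist / dt = 100 m/s


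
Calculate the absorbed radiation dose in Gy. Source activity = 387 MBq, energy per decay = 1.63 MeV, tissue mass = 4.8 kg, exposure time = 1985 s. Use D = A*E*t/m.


A = 387 MBq = 3.8700e+08 Bq
E = 1.63 MeV = 2.61126e-13 J
D = A*E*t/m = 3.8700e+08*2.61126e-13*1985/4.8
D = 0.04179 Gy


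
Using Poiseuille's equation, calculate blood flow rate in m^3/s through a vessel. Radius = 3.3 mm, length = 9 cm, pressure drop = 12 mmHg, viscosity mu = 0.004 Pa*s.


Q = pi*r^4*dP / (8*mu*L)
r = 0.0033 m, L = 0.09 m
dP = 12 mmHg = 1599.864 Pa
Q = 2.0696e-04 m^3/s


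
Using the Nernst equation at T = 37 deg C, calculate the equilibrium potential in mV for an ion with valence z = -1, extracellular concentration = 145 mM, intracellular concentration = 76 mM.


E = (RT/(zF)) * ln(C_out/C_in)
T = 37 + 273.15 = 310.15 K
E = (8.314 * 310.15 / (-1 * 96485)) * ln(145/76)
E = -17.26 mV


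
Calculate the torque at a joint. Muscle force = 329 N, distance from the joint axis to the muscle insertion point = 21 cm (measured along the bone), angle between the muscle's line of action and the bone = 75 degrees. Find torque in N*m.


Torque = F * d * sin(theta)   (moment arm = d*sin(theta))
d = 21 cm = 0.21 m
Torque = 329 * 0.21 * sin(75)
Torque = 66.74 N*m


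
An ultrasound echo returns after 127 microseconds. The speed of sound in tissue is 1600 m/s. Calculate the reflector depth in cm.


depth = c * t / 2
t = 127 us = 1.2700e-04 s
depth = 1600 * 1.2700e-04 / 2
depth = 0.1016 m = 10.16 cm


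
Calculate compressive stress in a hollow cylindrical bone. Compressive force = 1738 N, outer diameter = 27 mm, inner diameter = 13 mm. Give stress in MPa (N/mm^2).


A = pi*(r_o^2 - r_i^2)
r_o = 13.5 mm, r_i = 6.5 mm
A = 439.823 mm^2
sigma = F/A = 1738 / 439.823
sigma = 3.952 MPa


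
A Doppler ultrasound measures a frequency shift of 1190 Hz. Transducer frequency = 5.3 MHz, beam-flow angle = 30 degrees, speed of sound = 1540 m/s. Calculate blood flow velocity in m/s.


v = fd * c / (2 * f0 * cos(theta))
v = 1190 * 1540 / (2 * 5.3000e+06 * cos(30))
v = 0.1996 m/s


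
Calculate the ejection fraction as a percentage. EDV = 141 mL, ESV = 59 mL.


SV = EDV - ESV = 141 - 59 = 82 mL
EF = SV/EDV * 100 = 82/141 * 100
EF = 58.16%


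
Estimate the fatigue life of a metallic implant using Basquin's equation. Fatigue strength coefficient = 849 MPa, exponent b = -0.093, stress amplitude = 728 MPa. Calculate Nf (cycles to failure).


sigma_a = sigma_f' * (2Nf)^b
2Nf = (sigma_a/sigma_f')^(1/b)
2Nf = (728/849)^(1/-0.093)
2Nf = 5.2242608
Nf = 2.612


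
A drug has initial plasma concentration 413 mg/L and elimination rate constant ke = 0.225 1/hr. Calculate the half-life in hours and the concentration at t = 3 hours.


t_half = ln(2) / ke = 0.693147 / 0.225 = 3.081 hr
C(t) = C0 * exp(-ke*t) = 413 * exp(-0.225*3)
C(3) = 210.3 mg/L


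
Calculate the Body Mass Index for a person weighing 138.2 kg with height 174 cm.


BMI = weight / height^2
height = 174 cm = 1.74 m
BMI = 138.2 / 1.74^2
BMI = 45.65 kg/m^2


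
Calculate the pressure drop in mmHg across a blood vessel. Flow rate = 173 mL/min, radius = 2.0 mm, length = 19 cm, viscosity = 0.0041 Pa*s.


dP = 8*mu*L*Q / (pi*r^4)
Q = 173 mL/min = 2.88333e-06 m^3/s
dP = 357.48 Pa = 357.48 / 133.322 mmHg = 2.681 mmHg


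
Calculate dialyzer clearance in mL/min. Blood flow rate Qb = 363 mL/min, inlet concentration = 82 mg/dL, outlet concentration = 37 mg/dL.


K = Qb * (Cb_in - Cb_out) / Cb_in
K = 363 * (82 - 37) / 82
K = 199.2 mL/min


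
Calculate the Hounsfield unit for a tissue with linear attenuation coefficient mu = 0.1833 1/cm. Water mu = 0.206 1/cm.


HU = ((mu_tissue - mu_water) / mu_water) * 1000
HU = ((0.1833 - 0.206) / 0.206) * 1000
HU = -110.2


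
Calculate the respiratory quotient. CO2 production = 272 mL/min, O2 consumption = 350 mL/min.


RQ = VCO2 / VO2
RQ = 272 / 350
RQ = 0.7771


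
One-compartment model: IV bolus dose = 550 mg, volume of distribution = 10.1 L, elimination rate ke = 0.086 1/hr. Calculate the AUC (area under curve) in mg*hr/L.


C0 = Dose/Vd = 550/10.1 = 54.4554 mg/L
AUC = C0/ke = 54.4554/0.086
AUC = 633.2 mg*hr/L


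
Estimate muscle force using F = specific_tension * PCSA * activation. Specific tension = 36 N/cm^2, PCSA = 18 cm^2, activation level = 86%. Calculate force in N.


F = sigma * PCSA * activation
F = 36 * 18 * 0.86
F = 557.3 N


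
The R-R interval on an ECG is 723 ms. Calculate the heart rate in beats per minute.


HR = 60 / RR_interval(s)
RR = 723 ms = 0.723 s
HR = 60 / 0.723 = 82.99 bpm


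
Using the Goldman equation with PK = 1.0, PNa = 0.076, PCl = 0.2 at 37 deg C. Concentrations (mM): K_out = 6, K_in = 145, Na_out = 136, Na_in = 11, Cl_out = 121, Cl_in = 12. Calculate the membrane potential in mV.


Vm = (RT/F)*ln((PK*Ko + PNa*Nao + PCl*Cli)/(PK*Ki + PNa*Nai + PCl*Clo))
Numer = 18.736, Denom = 170.036
Vm = -58.94 mV


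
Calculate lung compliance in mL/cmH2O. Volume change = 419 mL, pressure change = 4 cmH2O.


C = dV / dP
C = 419 / 4
C = 104.8 mL/cmH2O


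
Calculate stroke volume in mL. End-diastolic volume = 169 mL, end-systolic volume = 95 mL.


SV = EDV - ESV
SV = 169 - 95
SV = 74 mL


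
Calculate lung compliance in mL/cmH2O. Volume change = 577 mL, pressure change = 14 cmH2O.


C = dV / dP
C = 577 / 14
C = 41.21 mL/cmH2O


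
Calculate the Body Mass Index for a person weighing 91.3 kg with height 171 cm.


BMI = weight / height^2
height = 171 cm = 1.71 m
BMI = 91.3 / 1.71^2
BMI = 31.22 kg/m^2


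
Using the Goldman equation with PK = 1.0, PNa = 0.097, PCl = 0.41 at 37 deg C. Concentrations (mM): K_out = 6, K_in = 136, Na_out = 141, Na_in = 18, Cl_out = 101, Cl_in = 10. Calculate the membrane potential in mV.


Vm = (RT/F)*ln((PK*Ko + PNa*Nao + PCl*Cli)/(PK*Ki + PNa*Nai + PCl*Clo))
Numer = 23.777, Denom = 179.156
Vm = -53.97 mV


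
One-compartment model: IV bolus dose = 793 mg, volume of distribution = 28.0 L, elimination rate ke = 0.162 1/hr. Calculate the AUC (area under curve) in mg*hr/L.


C0 = Dose/Vd = 793/28.0 = 28.3214 mg/L
AUC = C0/ke = 28.3214/0.162
AUC = 174.8 mg*hr/L


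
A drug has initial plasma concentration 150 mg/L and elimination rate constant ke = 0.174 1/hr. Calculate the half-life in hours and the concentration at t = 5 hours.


t_half = ln(2) / ke = 0.693147 / 0.174 = 3.984 hr
C(t) = C0 * exp(-ke*t) = 150 * exp(-0.174*5)
C(5) = 62.84 mg/L


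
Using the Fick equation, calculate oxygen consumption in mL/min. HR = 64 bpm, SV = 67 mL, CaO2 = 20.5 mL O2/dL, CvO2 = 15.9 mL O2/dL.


CO = HR*SV = 64*67/1000 = 4.288 L/min
a-v O2 diff = 20.5 - 15.9 = 4.6 mL/dL
VO2 = CO * (CaO2-CvO2) * 10 dL/L
VO2 = 4.288 * 4.6 * 10
VO2 = 197.2 mL/min


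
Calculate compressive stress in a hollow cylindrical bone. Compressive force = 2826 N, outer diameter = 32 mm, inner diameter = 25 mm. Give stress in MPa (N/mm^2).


A = pi*(r_o^2 - r_i^2)
r_o = 16 mm, r_i = 12.5 mm
A = 313.374 mm^2
sigma = F/A = 2826 / 313.374
sigma = 9.018 MPa


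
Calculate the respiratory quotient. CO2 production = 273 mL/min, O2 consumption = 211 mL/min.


RQ = VCO2 / VO2
RQ = 273 / 211
RQ = 1.294


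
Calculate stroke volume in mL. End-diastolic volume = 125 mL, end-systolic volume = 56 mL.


SV = EDV - ESV
SV = 125 - 56
SV = 69 mL


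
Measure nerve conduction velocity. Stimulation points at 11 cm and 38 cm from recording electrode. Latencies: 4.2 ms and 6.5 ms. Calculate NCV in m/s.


Distance = (38 - 11) / 100 = 0.27 m
dt = (6.5 - 4.2) / 1000 = 0.0023 s
NCV = dist / dt = 117.4 m/s


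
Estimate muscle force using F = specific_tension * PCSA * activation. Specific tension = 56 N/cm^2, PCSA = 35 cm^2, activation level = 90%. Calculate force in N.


F = sigma * PCSA * activation
F = 56 * 35 * 0.9
F = 1764 N


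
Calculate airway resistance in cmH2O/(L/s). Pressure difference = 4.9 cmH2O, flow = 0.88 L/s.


R = dP / flow
R = 4.9 / 0.88
R = 5.568 cmH2O/(L/s)


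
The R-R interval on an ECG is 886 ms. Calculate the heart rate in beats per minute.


HR = 60 / RR_interval(s)
RR = 886 ms = 0.886 s
HR = 60 / 0.886 = 67.72 bpm


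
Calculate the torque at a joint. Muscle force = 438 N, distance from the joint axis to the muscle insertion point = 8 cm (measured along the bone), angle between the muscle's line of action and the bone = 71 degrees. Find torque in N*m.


Torque = F * d * sin(theta)   (moment arm = d*sin(theta))
d = 8 cm = 0.08 m
Torque = 438 * 0.08 * sin(71)
Torque = 33.13 N*m


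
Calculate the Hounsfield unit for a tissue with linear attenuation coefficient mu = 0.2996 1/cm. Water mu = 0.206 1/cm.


HU = ((mu_tissue - mu_water) / mu_water) * 1000
HU = ((0.2996 - 0.206) / 0.206) * 1000
HU = 454.4


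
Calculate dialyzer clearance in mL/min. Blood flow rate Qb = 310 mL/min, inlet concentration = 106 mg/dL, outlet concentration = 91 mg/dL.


K = Qb * (Cb_in - Cb_out) / Cb_in
K = 310 * (106 - 91) / 106
K = 43.87 mL/min


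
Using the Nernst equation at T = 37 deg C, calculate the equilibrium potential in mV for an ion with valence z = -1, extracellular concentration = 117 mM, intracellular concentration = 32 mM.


E = (RT/(zF)) * ln(C_out/C_in)
T = 37 + 273.15 = 310.15 K
E = (8.314 * 310.15 / (-1 * 96485)) * ln(117/32)
E = -34.65 mV


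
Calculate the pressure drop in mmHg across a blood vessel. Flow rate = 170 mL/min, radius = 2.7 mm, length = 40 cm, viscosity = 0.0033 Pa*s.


dP = 8*mu*L*Q / (pi*r^4)
Q = 170 mL/min = 2.83333e-06 m^3/s
dP = 179.207 Pa = 179.207 / 133.322 mmHg = 1.344 mmHg


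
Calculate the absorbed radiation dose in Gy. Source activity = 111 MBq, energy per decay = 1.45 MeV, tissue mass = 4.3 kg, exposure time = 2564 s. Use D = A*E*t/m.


A = 111 MBq = 1.1100e+08 Bq
E = 1.45 MeV = 2.3229e-13 J
D = A*E*t/m = 1.1100e+08*2.3229e-13*2564/4.3
D = 0.01537 Gy


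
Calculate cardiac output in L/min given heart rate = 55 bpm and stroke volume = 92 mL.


CO = HR * SV
CO = 55 * 92 / 1000
CO = 5.06 L/min


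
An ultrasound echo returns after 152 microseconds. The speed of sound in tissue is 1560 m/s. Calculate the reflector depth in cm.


depth = c * t / 2
t = 152 us = 1.5200e-04 s
depth = 1560 * 1.5200e-04 / 2
depth = 0.11856 m = 11.856 cm


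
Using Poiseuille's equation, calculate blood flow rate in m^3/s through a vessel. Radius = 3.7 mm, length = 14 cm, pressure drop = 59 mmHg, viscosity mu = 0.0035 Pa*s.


Q = pi*r^4*dP / (8*mu*L)
r = 0.0037 m, L = 0.14 m
dP = 59 mmHg = 7865.998 Pa
Q = 0.001181 m^3/s


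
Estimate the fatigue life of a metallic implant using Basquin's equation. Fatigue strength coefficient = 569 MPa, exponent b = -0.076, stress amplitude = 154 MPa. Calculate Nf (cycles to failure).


sigma_a = sigma_f' * (2Nf)^b
2Nf = (sigma_a/sigma_f')^(1/b)
2Nf = (154/569)^(1/-0.076)
2Nf = 29397460
Nf = 1.4699e+07


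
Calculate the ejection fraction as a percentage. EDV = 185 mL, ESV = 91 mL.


SV = EDV - ESV = 185 - 91 = 94 mL
EF = SV/EDV * 100 = 94/185 * 100
EF = 50.81%


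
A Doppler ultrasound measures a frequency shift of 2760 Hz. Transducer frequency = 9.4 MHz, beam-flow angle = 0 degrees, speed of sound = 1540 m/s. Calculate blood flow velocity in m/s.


v = fd * c / (2 * f0 * cos(theta))
v = 2760 * 1540 / (2 * 9.4000e+06 * cos(0))
v = 0.2261 m/s


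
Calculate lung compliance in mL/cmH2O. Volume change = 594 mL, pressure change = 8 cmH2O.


C = dV / dP
C = 594 / 8
C = 74.25 mL/cmH2O


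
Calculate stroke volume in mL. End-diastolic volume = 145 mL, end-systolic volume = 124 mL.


SV = EDV - ESV
SV = 145 - 124
SV = 21 mL


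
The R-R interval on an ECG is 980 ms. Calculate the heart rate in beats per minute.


HR = 60 / RR_interval(s)
RR = 980 ms = 0.98 s
HR = 60 / 0.98 = 61.22 bpm


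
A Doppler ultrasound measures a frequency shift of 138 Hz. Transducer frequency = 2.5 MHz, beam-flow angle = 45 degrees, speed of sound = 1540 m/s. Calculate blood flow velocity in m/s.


v = fd * c / (2 * f0 * cos(theta))
v = 138 * 1540 / (2 * 2.5000e+06 * cos(45))
v = 0.06011 m/s


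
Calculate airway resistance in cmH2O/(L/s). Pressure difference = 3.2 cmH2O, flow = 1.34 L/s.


R = dP / flow
R = 3.2 / 1.34
R = 2.388 cmH2O/(L/s)


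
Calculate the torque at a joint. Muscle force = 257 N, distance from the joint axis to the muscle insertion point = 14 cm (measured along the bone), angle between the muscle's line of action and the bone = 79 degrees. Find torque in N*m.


Torque = F * d * sin(theta)   (moment arm = d*sin(theta))
d = 14 cm = 0.14 m
Torque = 257 * 0.14 * sin(79)
Torque = 35.32 N*m


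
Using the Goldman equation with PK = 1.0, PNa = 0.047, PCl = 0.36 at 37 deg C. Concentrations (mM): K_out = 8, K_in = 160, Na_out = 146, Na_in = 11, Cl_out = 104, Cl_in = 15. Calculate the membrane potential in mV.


Vm = (RT/F)*ln((PK*Ko + PNa*Nao + PCl*Cli)/(PK*Ki + PNa*Nai + PCl*Clo))
Numer = 20.262, Denom = 197.957
Vm = -60.91 mV


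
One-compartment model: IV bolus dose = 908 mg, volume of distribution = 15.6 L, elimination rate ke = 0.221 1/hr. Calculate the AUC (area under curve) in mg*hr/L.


C0 = Dose/Vd = 908/15.6 = 58.2051 mg/L
AUC = C0/ke = 58.2051/0.221
AUC = 263.4 mg*hr/L


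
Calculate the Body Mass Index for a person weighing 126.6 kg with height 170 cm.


BMI = weight / height^2
height = 170 cm = 1.7 m
BMI = 126.6 / 1.7^2
BMI = 43.81 kg/m^2


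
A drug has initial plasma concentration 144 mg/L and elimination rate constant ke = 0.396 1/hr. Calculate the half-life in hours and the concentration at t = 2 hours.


t_half = ln(2) / ke = 0.693147 / 0.396 = 1.75 hr
C(t) = C0 * exp(-ke*t) = 144 * exp(-0.396*2)
C(2) = 65.22 mg/L


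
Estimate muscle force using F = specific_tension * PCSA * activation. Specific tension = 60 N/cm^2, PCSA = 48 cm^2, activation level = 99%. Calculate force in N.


F = sigma * PCSA * activation
F = 60 * 48 * 0.99
F = 2851 N


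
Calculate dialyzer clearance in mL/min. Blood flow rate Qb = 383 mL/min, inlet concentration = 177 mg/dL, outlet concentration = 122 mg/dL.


K = Qb * (Cb_in - Cb_out) / Cb_in
K = 383 * (177 - 122) / 177
K = 119 mL/min


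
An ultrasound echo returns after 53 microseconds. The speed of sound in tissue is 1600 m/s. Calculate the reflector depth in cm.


depth = c * t / 2
t = 53 us = 5.3000e-05 s
depth = 1600 * 5.3000e-05 / 2
depth = 0.0424 m = 4.24 cm


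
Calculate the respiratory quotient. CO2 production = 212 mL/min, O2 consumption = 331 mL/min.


RQ = VCO2 / VO2
RQ = 212 / 331
RQ = 0.6405


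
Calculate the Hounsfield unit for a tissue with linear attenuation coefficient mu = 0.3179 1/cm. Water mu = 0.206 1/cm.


HU = ((mu_tissue - mu_water) / mu_water) * 1000
HU = ((0.3179 - 0.206) / 0.206) * 1000
HU = 543.2
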